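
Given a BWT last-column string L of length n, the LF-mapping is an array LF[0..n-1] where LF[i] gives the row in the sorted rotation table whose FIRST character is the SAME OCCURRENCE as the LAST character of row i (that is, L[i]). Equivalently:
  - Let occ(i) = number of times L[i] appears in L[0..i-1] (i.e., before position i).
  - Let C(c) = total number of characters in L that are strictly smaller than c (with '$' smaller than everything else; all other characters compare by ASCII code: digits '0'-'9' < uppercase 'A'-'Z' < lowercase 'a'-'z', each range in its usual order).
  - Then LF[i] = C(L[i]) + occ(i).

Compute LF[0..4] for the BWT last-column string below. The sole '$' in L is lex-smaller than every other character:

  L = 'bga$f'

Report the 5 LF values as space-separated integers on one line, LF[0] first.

Answer: 2 4 1 0 3

Derivation:
Char counts: '$':1, 'a':1, 'b':1, 'f':1, 'g':1
C (first-col start): C('$')=0, C('a')=1, C('b')=2, C('f')=3, C('g')=4
L[0]='b': occ=0, LF[0]=C('b')+0=2+0=2
L[1]='g': occ=0, LF[1]=C('g')+0=4+0=4
L[2]='a': occ=0, LF[2]=C('a')+0=1+0=1
L[3]='$': occ=0, LF[3]=C('$')+0=0+0=0
L[4]='f': occ=0, LF[4]=C('f')+0=3+0=3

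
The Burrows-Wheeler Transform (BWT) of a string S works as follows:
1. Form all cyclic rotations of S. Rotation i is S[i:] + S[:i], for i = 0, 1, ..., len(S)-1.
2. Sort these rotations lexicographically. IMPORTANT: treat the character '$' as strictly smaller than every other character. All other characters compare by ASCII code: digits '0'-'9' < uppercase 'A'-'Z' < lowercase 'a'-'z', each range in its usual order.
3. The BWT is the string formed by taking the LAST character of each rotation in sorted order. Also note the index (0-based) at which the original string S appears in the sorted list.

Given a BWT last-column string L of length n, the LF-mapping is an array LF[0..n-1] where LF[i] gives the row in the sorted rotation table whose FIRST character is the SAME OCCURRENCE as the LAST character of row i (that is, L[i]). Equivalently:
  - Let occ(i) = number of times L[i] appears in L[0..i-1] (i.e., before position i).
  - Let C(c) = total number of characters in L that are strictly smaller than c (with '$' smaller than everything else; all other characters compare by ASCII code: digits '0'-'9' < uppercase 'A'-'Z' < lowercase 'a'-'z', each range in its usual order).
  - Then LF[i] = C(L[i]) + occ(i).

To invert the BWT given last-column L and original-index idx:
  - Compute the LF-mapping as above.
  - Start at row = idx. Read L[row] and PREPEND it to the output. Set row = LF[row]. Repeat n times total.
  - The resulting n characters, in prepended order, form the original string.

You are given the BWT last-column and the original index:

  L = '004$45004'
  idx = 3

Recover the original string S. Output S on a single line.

Answer: 04045400$

Derivation:
LF mapping: 1 2 5 0 6 8 3 4 7
Walk LF starting at row 3, prepending L[row]:
  step 1: row=3, L[3]='$', prepend. Next row=LF[3]=0
  step 2: row=0, L[0]='0', prepend. Next row=LF[0]=1
  step 3: row=1, L[1]='0', prepend. Next row=LF[1]=2
  step 4: row=2, L[2]='4', prepend. Next row=LF[2]=5
  step 5: row=5, L[5]='5', prepend. Next row=LF[5]=8
  step 6: row=8, L[8]='4', prepend. Next row=LF[8]=7
  step 7: row=7, L[7]='0', prepend. Next row=LF[7]=4
  step 8: row=4, L[4]='4', prepend. Next row=LF[4]=6
  step 9: row=6, L[6]='0', prepend. Next row=LF[6]=3
Reversed output: 04045400$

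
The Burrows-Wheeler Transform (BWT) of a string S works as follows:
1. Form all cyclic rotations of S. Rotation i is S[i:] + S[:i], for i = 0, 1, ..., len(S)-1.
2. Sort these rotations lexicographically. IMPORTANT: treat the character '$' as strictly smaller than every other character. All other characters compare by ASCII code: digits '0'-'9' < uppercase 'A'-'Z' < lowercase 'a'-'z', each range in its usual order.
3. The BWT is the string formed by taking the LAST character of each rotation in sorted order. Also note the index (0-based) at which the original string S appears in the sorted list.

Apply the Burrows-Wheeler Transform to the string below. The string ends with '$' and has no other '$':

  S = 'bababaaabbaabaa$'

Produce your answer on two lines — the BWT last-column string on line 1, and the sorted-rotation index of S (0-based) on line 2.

All 16 rotations (rotation i = S[i:]+S[:i]):
  rot[0] = bababaaabbaabaa$
  rot[1] = ababaaabbaabaa$b
  rot[2] = babaaabbaabaa$ba
  rot[3] = abaaabbaabaa$bab
  rot[4] = baaabbaabaa$baba
  rot[5] = aaabbaabaa$babab
  rot[6] = aabbaabaa$bababa
  rot[7] = abbaabaa$bababaa
  rot[8] = bbaabaa$bababaaa
  rot[9] = baabaa$bababaaab
  rot[10] = aabaa$bababaaabb
  rot[11] = abaa$bababaaabba
  rot[12] = baa$bababaaabbaa
  rot[13] = aa$bababaaabbaab
  rot[14] = a$bababaaabbaaba
  rot[15] = $bababaaabbaabaa
Sorted (with $ < everything):
  sorted[0] = $bababaaabbaabaa  (last char: 'a')
  sorted[1] = a$bababaaabbaaba  (last char: 'a')
  sorted[2] = aa$bababaaabbaab  (last char: 'b')
  sorted[3] = aaabbaabaa$babab  (last char: 'b')
  sorted[4] = aabaa$bababaaabb  (last char: 'b')
  sorted[5] = aabbaabaa$bababa  (last char: 'a')
  sorted[6] = abaa$bababaaabba  (last char: 'a')
  sorted[7] = abaaabbaabaa$bab  (last char: 'b')
  sorted[8] = ababaaabbaabaa$b  (last char: 'b')
  sorted[9] = abbaabaa$bababaa  (last char: 'a')
  sorted[10] = baa$bababaaabbaa  (last char: 'a')
  sorted[11] = baaabbaabaa$baba  (last char: 'a')
  sorted[12] = baabaa$bababaaab  (last char: 'b')
  sorted[13] = babaaabbaabaa$ba  (last char: 'a')
  sorted[14] = bababaaabbaabaa$  (last char: '$')
  sorted[15] = bbaabaa$bababaaa  (last char: 'a')
Last column: aabbbaabbaaaba$a
Original string S is at sorted index 14

Answer: aabbbaabbaaaba$a
14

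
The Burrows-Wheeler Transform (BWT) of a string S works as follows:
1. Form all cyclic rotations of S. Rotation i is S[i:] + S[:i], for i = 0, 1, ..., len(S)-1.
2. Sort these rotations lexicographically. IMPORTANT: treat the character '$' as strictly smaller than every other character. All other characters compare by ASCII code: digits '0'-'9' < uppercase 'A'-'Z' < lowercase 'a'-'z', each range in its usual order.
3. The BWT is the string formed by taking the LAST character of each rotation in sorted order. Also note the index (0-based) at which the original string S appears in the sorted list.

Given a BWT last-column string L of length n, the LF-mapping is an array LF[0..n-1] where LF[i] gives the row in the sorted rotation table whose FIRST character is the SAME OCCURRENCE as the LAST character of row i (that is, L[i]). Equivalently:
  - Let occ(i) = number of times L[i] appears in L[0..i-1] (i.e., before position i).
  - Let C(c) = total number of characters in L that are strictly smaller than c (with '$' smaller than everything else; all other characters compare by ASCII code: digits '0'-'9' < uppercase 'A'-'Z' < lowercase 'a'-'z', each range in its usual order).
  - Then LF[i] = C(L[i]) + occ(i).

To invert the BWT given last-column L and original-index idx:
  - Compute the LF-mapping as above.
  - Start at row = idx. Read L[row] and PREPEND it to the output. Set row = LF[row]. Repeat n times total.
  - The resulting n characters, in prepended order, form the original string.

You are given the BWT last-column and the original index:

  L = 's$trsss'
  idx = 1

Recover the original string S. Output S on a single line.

LF mapping: 2 0 6 1 3 4 5
Walk LF starting at row 1, prepending L[row]:
  step 1: row=1, L[1]='$', prepend. Next row=LF[1]=0
  step 2: row=0, L[0]='s', prepend. Next row=LF[0]=2
  step 3: row=2, L[2]='t', prepend. Next row=LF[2]=6
  step 4: row=6, L[6]='s', prepend. Next row=LF[6]=5
  step 5: row=5, L[5]='s', prepend. Next row=LF[5]=4
  step 6: row=4, L[4]='s', prepend. Next row=LF[4]=3
  step 7: row=3, L[3]='r', prepend. Next row=LF[3]=1
Reversed output: rsssts$

Answer: rsssts$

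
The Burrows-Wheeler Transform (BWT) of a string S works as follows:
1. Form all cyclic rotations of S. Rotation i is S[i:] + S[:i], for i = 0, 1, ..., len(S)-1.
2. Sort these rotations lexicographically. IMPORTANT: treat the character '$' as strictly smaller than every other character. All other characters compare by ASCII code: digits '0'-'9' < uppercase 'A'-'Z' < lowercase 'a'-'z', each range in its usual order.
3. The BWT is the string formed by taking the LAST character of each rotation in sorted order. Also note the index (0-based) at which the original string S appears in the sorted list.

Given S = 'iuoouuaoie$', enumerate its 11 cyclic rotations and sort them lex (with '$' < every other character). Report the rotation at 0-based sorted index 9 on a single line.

All 11 rotations (rotation i = S[i:]+S[:i]):
  rot[0] = iuoouuaoie$
  rot[1] = uoouuaoie$i
  rot[2] = oouuaoie$iu
  rot[3] = ouuaoie$iuo
  rot[4] = uuaoie$iuoo
  rot[5] = uaoie$iuoou
  rot[6] = aoie$iuoouu
  rot[7] = oie$iuoouua
  rot[8] = ie$iuoouuao
  rot[9] = e$iuoouuaoi
  rot[10] = $iuoouuaoie
Sorted (with $ < everything):
  sorted[0] = $iuoouuaoie
  sorted[1] = aoie$iuoouu
  sorted[2] = e$iuoouuaoi
  sorted[3] = ie$iuoouuao
  sorted[4] = iuoouuaoie$
  sorted[5] = oie$iuoouua
  sorted[6] = oouuaoie$iu
  sorted[7] = ouuaoie$iuo
  sorted[8] = uaoie$iuoou
  sorted[9] = uoouuaoie$i
  sorted[10] = uuaoie$iuoo
sorted[9] = uoouuaoie$i

Answer: uoouuaoie$i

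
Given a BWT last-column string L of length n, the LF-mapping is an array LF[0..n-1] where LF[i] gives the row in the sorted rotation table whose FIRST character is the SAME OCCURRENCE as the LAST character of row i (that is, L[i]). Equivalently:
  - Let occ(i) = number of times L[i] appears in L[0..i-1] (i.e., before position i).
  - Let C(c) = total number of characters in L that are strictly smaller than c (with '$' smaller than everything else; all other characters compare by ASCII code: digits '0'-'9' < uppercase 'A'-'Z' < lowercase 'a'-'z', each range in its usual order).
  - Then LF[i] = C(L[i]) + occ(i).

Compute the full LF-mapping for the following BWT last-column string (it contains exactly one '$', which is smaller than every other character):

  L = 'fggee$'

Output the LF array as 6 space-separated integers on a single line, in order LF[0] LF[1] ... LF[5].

Answer: 3 4 5 1 2 0

Derivation:
Char counts: '$':1, 'e':2, 'f':1, 'g':2
C (first-col start): C('$')=0, C('e')=1, C('f')=3, C('g')=4
L[0]='f': occ=0, LF[0]=C('f')+0=3+0=3
L[1]='g': occ=0, LF[1]=C('g')+0=4+0=4
L[2]='g': occ=1, LF[2]=C('g')+1=4+1=5
L[3]='e': occ=0, LF[3]=C('e')+0=1+0=1
L[4]='e': occ=1, LF[4]=C('e')+1=1+1=2
L[5]='$': occ=0, LF[5]=C('$')+0=0+0=0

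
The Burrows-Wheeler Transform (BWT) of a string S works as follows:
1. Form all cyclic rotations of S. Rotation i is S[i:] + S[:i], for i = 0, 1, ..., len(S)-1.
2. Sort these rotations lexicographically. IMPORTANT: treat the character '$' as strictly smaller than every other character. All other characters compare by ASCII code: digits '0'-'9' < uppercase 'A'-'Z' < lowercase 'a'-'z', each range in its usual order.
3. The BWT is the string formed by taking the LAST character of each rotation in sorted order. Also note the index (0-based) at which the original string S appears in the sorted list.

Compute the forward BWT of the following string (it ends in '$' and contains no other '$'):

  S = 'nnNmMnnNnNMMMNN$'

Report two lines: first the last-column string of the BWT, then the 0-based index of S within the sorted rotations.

All 16 rotations (rotation i = S[i:]+S[:i]):
  rot[0] = nnNmMnnNnNMMMNN$
  rot[1] = nNmMnnNnNMMMNN$n
  rot[2] = NmMnnNnNMMMNN$nn
  rot[3] = mMnnNnNMMMNN$nnN
  rot[4] = MnnNnNMMMNN$nnNm
  rot[5] = nnNnNMMMNN$nnNmM
  rot[6] = nNnNMMMNN$nnNmMn
  rot[7] = NnNMMMNN$nnNmMnn
  rot[8] = nNMMMNN$nnNmMnnN
  rot[9] = NMMMNN$nnNmMnnNn
  rot[10] = MMMNN$nnNmMnnNnN
  rot[11] = MMNN$nnNmMnnNnNM
  rot[12] = MNN$nnNmMnnNnNMM
  rot[13] = NN$nnNmMnnNnNMMM
  rot[14] = N$nnNmMnnNnNMMMN
  rot[15] = $nnNmMnnNnNMMMNN
Sorted (with $ < everything):
  sorted[0] = $nnNmMnnNnNMMMNN  (last char: 'N')
  sorted[1] = MMMNN$nnNmMnnNnN  (last char: 'N')
  sorted[2] = MMNN$nnNmMnnNnNM  (last char: 'M')
  sorted[3] = MNN$nnNmMnnNnNMM  (last char: 'M')
  sorted[4] = MnnNnNMMMNN$nnNm  (last char: 'm')
  sorted[5] = N$nnNmMnnNnNMMMN  (last char: 'N')
  sorted[6] = NMMMNN$nnNmMnnNn  (last char: 'n')
  sorted[7] = NN$nnNmMnnNnNMMM  (last char: 'M')
  sorted[8] = NmMnnNnNMMMNN$nn  (last char: 'n')
  sorted[9] = NnNMMMNN$nnNmMnn  (last char: 'n')
  sorted[10] = mMnnNnNMMMNN$nnN  (last char: 'N')
  sorted[11] = nNMMMNN$nnNmMnnN  (last char: 'N')
  sorted[12] = nNmMnnNnNMMMNN$n  (last char: 'n')
  sorted[13] = nNnNMMMNN$nnNmMn  (last char: 'n')
  sorted[14] = nnNmMnnNnNMMMNN$  (last char: '$')
  sorted[15] = nnNnNMMMNN$nnNmM  (last char: 'M')
Last column: NNMMmNnMnnNNnn$M
Original string S is at sorted index 14

Answer: NNMMmNnMnnNNnn$M
14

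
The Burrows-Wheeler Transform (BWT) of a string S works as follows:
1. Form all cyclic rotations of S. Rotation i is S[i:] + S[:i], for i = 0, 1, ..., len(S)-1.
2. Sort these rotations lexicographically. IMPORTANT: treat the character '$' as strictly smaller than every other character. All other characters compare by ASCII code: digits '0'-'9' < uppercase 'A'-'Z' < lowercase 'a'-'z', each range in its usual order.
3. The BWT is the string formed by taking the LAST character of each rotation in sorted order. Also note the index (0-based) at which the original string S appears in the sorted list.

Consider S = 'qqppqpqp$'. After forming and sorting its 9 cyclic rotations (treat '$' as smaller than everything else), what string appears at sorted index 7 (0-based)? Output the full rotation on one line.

All 9 rotations (rotation i = S[i:]+S[:i]):
  rot[0] = qqppqpqp$
  rot[1] = qppqpqp$q
  rot[2] = ppqpqp$qq
  rot[3] = pqpqp$qqp
  rot[4] = qpqp$qqpp
  rot[5] = pqp$qqppq
  rot[6] = qp$qqppqp
  rot[7] = p$qqppqpq
  rot[8] = $qqppqpqp
Sorted (with $ < everything):
  sorted[0] = $qqppqpqp
  sorted[1] = p$qqppqpq
  sorted[2] = ppqpqp$qq
  sorted[3] = pqp$qqppq
  sorted[4] = pqpqp$qqp
  sorted[5] = qp$qqppqp
  sorted[6] = qppqpqp$q
  sorted[7] = qpqp$qqpp
  sorted[8] = qqppqpqp$
sorted[7] = qpqp$qqpp

Answer: qpqp$qqpp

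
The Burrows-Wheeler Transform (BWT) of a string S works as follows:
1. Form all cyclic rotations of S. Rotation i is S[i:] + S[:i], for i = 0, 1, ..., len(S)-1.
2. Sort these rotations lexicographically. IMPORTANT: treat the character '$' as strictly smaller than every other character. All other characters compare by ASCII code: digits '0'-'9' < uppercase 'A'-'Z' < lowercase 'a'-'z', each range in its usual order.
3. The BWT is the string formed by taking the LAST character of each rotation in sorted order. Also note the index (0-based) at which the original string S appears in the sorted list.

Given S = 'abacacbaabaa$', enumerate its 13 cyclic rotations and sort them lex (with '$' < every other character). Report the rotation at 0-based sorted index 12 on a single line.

Answer: cbaabaa$abaca

Derivation:
All 13 rotations (rotation i = S[i:]+S[:i]):
  rot[0] = abacacbaabaa$
  rot[1] = bacacbaabaa$a
  rot[2] = acacbaabaa$ab
  rot[3] = cacbaabaa$aba
  rot[4] = acbaabaa$abac
  rot[5] = cbaabaa$abaca
  rot[6] = baabaa$abacac
  rot[7] = aabaa$abacacb
  rot[8] = abaa$abacacba
  rot[9] = baa$abacacbaa
  rot[10] = aa$abacacbaab
  rot[11] = a$abacacbaaba
  rot[12] = $abacacbaabaa
Sorted (with $ < everything):
  sorted[0] = $abacacbaabaa
  sorted[1] = a$abacacbaaba
  sorted[2] = aa$abacacbaab
  sorted[3] = aabaa$abacacb
  sorted[4] = abaa$abacacba
  sorted[5] = abacacbaabaa$
  sorted[6] = acacbaabaa$ab
  sorted[7] = acbaabaa$abac
  sorted[8] = baa$abacacbaa
  sorted[9] = baabaa$abacac
  sorted[10] = bacacbaabaa$a
  sorted[11] = cacbaabaa$aba
  sorted[12] = cbaabaa$abaca
sorted[12] = cbaabaa$abaca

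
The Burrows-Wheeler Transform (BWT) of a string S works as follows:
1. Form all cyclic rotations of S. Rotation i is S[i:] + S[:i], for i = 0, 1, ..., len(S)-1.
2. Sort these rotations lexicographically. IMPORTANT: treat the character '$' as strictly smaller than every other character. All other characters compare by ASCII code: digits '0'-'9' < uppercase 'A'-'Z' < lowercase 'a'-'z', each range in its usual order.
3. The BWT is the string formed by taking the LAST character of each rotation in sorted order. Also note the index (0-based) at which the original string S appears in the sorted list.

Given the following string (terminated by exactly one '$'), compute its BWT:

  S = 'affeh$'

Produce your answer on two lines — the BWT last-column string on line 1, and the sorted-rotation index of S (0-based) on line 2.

Answer: h$ffae
1

Derivation:
All 6 rotations (rotation i = S[i:]+S[:i]):
  rot[0] = affeh$
  rot[1] = ffeh$a
  rot[2] = feh$af
  rot[3] = eh$aff
  rot[4] = h$affe
  rot[5] = $affeh
Sorted (with $ < everything):
  sorted[0] = $affeh  (last char: 'h')
  sorted[1] = affeh$  (last char: '$')
  sorted[2] = eh$aff  (last char: 'f')
  sorted[3] = feh$af  (last char: 'f')
  sorted[4] = ffeh$a  (last char: 'a')
  sorted[5] = h$affe  (last char: 'e')
Last column: h$ffae
Original string S is at sorted index 1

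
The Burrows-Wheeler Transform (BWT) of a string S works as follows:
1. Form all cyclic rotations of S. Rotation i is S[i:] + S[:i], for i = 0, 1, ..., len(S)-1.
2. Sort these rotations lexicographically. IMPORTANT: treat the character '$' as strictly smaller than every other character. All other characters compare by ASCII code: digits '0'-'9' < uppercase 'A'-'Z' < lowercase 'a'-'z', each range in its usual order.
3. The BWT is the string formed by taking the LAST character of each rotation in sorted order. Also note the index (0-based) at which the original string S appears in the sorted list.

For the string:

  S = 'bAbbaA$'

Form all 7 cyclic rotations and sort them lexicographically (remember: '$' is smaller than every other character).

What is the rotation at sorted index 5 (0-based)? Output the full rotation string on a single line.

All 7 rotations (rotation i = S[i:]+S[:i]):
  rot[0] = bAbbaA$
  rot[1] = AbbaA$b
  rot[2] = bbaA$bA
  rot[3] = baA$bAb
  rot[4] = aA$bAbb
  rot[5] = A$bAbba
  rot[6] = $bAbbaA
Sorted (with $ < everything):
  sorted[0] = $bAbbaA
  sorted[1] = A$bAbba
  sorted[2] = AbbaA$b
  sorted[3] = aA$bAbb
  sorted[4] = bAbbaA$
  sorted[5] = baA$bAb
  sorted[6] = bbaA$bA
sorted[5] = baA$bAb

Answer: baA$bAb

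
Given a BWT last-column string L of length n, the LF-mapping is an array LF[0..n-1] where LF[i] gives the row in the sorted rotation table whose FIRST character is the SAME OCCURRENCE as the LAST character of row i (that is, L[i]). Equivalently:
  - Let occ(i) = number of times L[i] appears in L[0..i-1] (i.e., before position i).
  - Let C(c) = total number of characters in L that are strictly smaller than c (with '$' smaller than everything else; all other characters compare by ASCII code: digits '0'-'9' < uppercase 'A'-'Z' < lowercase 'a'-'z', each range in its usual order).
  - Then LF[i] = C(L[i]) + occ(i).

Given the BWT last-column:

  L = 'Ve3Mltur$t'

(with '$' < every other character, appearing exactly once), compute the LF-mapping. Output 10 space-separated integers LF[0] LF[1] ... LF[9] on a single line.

Char counts: '$':1, '3':1, 'M':1, 'V':1, 'e':1, 'l':1, 'r':1, 't':2, 'u':1
C (first-col start): C('$')=0, C('3')=1, C('M')=2, C('V')=3, C('e')=4, C('l')=5, C('r')=6, C('t')=7, C('u')=9
L[0]='V': occ=0, LF[0]=C('V')+0=3+0=3
L[1]='e': occ=0, LF[1]=C('e')+0=4+0=4
L[2]='3': occ=0, LF[2]=C('3')+0=1+0=1
L[3]='M': occ=0, LF[3]=C('M')+0=2+0=2
L[4]='l': occ=0, LF[4]=C('l')+0=5+0=5
L[5]='t': occ=0, LF[5]=C('t')+0=7+0=7
L[6]='u': occ=0, LF[6]=C('u')+0=9+0=9
L[7]='r': occ=0, LF[7]=C('r')+0=6+0=6
L[8]='$': occ=0, LF[8]=C('$')+0=0+0=0
L[9]='t': occ=1, LF[9]=C('t')+1=7+1=8

Answer: 3 4 1 2 5 7 9 6 0 8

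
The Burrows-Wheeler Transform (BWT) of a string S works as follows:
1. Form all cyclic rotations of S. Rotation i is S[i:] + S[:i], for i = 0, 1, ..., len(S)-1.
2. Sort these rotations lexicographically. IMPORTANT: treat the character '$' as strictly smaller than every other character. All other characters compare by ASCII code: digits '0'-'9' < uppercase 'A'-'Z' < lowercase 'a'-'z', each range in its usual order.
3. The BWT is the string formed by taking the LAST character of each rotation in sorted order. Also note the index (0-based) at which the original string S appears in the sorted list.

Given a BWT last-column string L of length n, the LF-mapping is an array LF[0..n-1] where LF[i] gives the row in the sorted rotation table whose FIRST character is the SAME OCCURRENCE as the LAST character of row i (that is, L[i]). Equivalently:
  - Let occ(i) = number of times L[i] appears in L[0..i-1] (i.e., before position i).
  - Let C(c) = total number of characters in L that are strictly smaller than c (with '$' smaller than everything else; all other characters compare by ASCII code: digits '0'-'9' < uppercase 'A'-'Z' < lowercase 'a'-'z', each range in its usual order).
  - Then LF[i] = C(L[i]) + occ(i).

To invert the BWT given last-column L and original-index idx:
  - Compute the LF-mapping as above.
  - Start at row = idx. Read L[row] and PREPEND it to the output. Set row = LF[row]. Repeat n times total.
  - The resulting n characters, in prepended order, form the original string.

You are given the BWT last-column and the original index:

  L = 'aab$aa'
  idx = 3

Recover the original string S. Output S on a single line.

Answer: aabaa$

Derivation:
LF mapping: 1 2 5 0 3 4
Walk LF starting at row 3, prepending L[row]:
  step 1: row=3, L[3]='$', prepend. Next row=LF[3]=0
  step 2: row=0, L[0]='a', prepend. Next row=LF[0]=1
  step 3: row=1, L[1]='a', prepend. Next row=LF[1]=2
  step 4: row=2, L[2]='b', prepend. Next row=LF[2]=5
  step 5: row=5, L[5]='a', prepend. Next row=LF[5]=4
  step 6: row=4, L[4]='a', prepend. Next row=LF[4]=3
Reversed output: aabaa$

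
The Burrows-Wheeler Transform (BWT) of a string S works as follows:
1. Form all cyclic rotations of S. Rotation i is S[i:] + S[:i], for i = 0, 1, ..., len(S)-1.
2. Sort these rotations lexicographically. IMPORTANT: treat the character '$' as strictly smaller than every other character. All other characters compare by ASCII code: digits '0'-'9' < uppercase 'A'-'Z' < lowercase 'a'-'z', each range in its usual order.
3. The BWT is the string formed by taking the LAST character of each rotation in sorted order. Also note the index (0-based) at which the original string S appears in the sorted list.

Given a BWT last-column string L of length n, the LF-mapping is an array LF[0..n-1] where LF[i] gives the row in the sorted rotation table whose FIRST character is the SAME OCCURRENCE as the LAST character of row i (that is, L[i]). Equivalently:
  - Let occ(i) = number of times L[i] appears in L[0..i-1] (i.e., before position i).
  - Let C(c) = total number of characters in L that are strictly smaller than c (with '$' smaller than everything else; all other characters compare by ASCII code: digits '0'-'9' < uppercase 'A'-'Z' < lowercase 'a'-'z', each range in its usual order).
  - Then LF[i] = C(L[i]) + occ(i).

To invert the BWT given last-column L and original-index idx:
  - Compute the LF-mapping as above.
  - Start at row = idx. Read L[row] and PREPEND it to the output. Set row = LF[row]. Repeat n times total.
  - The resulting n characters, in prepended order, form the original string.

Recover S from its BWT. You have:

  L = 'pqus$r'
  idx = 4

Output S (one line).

Answer: sruqp$

Derivation:
LF mapping: 1 2 5 4 0 3
Walk LF starting at row 4, prepending L[row]:
  step 1: row=4, L[4]='$', prepend. Next row=LF[4]=0
  step 2: row=0, L[0]='p', prepend. Next row=LF[0]=1
  step 3: row=1, L[1]='q', prepend. Next row=LF[1]=2
  step 4: row=2, L[2]='u', prepend. Next row=LF[2]=5
  step 5: row=5, L[5]='r', prepend. Next row=LF[5]=3
  step 6: row=3, L[3]='s', prepend. Next row=LF[3]=4
Reversed output: sruqp$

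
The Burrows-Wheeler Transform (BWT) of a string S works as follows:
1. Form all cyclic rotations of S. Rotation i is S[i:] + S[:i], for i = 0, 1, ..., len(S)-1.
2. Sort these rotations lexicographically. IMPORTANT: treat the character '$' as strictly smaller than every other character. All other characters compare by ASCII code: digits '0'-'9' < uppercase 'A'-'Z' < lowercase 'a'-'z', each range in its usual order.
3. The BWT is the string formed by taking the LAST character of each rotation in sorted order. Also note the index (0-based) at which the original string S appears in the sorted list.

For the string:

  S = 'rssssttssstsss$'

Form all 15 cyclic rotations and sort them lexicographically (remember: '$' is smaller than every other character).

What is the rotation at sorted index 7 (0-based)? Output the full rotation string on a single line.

All 15 rotations (rotation i = S[i:]+S[:i]):
  rot[0] = rssssttssstsss$
  rot[1] = ssssttssstsss$r
  rot[2] = sssttssstsss$rs
  rot[3] = ssttssstsss$rss
  rot[4] = sttssstsss$rsss
  rot[5] = ttssstsss$rssss
  rot[6] = tssstsss$rsssst
  rot[7] = ssstsss$rsssstt
  rot[8] = sstsss$rsssstts
  rot[9] = stsss$rssssttss
  rot[10] = tsss$rssssttsss
  rot[11] = sss$rssssttssst
  rot[12] = ss$rssssttsssts
  rot[13] = s$rssssttssstss
  rot[14] = $rssssttssstsss
Sorted (with $ < everything):
  sorted[0] = $rssssttssstsss
  sorted[1] = rssssttssstsss$
  sorted[2] = s$rssssttssstss
  sorted[3] = ss$rssssttsssts
  sorted[4] = sss$rssssttssst
  sorted[5] = ssssttssstsss$r
  sorted[6] = ssstsss$rsssstt
  sorted[7] = sssttssstsss$rs
  sorted[8] = sstsss$rsssstts
  sorted[9] = ssttssstsss$rss
  sorted[10] = stsss$rssssttss
  sorted[11] = sttssstsss$rsss
  sorted[12] = tsss$rssssttsss
  sorted[13] = tssstsss$rsssst
  sorted[14] = ttssstsss$rssss
sorted[7] = sssttssstsss$rs

Answer: sssttssstsss$rs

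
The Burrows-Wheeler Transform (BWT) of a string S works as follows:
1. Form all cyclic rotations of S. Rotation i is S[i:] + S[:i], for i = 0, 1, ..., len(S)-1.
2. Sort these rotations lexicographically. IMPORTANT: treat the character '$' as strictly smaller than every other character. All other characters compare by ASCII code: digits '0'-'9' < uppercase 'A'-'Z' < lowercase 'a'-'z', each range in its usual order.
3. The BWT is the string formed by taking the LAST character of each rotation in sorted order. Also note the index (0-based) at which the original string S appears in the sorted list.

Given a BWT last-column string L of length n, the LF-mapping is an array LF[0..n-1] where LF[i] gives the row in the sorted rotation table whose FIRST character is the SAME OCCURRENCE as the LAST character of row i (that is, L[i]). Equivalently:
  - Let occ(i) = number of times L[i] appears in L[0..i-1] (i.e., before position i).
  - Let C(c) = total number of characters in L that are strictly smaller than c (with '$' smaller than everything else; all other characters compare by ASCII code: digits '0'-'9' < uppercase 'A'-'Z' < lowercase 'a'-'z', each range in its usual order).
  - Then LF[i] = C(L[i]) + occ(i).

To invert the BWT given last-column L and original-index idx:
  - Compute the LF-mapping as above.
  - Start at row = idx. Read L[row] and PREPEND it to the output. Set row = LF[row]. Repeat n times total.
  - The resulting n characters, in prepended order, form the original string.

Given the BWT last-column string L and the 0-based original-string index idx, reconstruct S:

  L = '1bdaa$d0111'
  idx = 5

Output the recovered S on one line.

Answer: 1da1b0a1d1$

Derivation:
LF mapping: 2 8 9 6 7 0 10 1 3 4 5
Walk LF starting at row 5, prepending L[row]:
  step 1: row=5, L[5]='$', prepend. Next row=LF[5]=0
  step 2: row=0, L[0]='1', prepend. Next row=LF[0]=2
  step 3: row=2, L[2]='d', prepend. Next row=LF[2]=9
  step 4: row=9, L[9]='1', prepend. Next row=LF[9]=4
  step 5: row=4, L[4]='a', prepend. Next row=LF[4]=7
  step 6: row=7, L[7]='0', prepend. Next row=LF[7]=1
  step 7: row=1, L[1]='b', prepend. Next row=LF[1]=8
  step 8: row=8, L[8]='1', prepend. Next row=LF[8]=3
  step 9: row=3, L[3]='a', prepend. Next row=LF[3]=6
  step 10: row=6, L[6]='d', prepend. Next row=LF[6]=10
  step 11: row=10, L[10]='1', prepend. Next row=LF[10]=5
Reversed output: 1da1b0a1d1$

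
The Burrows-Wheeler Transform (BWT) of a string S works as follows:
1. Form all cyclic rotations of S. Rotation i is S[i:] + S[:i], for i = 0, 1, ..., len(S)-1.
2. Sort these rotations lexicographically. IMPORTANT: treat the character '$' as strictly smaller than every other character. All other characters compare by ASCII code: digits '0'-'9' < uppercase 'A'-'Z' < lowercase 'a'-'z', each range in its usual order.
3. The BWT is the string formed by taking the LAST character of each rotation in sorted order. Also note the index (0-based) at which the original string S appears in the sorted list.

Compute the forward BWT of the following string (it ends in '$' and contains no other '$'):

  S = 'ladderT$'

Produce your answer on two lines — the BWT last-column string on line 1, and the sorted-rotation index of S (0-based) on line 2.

Answer: Trladd$e
6

Derivation:
All 8 rotations (rotation i = S[i:]+S[:i]):
  rot[0] = ladderT$
  rot[1] = adderT$l
  rot[2] = dderT$la
  rot[3] = derT$lad
  rot[4] = erT$ladd
  rot[5] = rT$ladde
  rot[6] = T$ladder
  rot[7] = $ladderT
Sorted (with $ < everything):
  sorted[0] = $ladderT  (last char: 'T')
  sorted[1] = T$ladder  (last char: 'r')
  sorted[2] = adderT$l  (last char: 'l')
  sorted[3] = dderT$la  (last char: 'a')
  sorted[4] = derT$lad  (last char: 'd')
  sorted[5] = erT$ladd  (last char: 'd')
  sorted[6] = ladderT$  (last char: '$')
  sorted[7] = rT$ladde  (last char: 'e')
Last column: Trladd$e
Original string S is at sorted index 6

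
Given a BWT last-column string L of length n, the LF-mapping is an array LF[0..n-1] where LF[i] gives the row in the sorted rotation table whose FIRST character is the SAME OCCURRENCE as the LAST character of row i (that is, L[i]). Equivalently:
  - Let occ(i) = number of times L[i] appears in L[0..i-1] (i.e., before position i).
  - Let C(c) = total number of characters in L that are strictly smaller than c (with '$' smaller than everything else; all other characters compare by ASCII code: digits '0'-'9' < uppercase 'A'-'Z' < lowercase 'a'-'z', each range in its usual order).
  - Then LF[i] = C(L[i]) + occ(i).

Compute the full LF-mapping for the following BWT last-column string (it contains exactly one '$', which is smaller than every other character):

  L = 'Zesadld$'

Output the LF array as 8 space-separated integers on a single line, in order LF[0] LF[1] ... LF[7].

Answer: 1 5 7 2 3 6 4 0

Derivation:
Char counts: '$':1, 'Z':1, 'a':1, 'd':2, 'e':1, 'l':1, 's':1
C (first-col start): C('$')=0, C('Z')=1, C('a')=2, C('d')=3, C('e')=5, C('l')=6, C('s')=7
L[0]='Z': occ=0, LF[0]=C('Z')+0=1+0=1
L[1]='e': occ=0, LF[1]=C('e')+0=5+0=5
L[2]='s': occ=0, LF[2]=C('s')+0=7+0=7
L[3]='a': occ=0, LF[3]=C('a')+0=2+0=2
L[4]='d': occ=0, LF[4]=C('d')+0=3+0=3
L[5]='l': occ=0, LF[5]=C('l')+0=6+0=6
L[6]='d': occ=1, LF[6]=C('d')+1=3+1=4
L[7]='$': occ=0, LF[7]=C('$')+0=0+0=0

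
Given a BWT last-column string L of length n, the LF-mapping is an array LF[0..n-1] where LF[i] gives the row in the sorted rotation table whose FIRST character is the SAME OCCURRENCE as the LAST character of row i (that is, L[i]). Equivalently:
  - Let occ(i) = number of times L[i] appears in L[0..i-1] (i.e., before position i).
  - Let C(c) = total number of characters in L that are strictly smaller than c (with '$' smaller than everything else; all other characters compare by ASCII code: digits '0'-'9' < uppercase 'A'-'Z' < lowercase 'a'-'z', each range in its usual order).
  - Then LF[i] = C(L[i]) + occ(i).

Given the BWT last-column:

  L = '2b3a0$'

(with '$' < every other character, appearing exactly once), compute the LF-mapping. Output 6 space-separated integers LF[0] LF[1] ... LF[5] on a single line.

Char counts: '$':1, '0':1, '2':1, '3':1, 'a':1, 'b':1
C (first-col start): C('$')=0, C('0')=1, C('2')=2, C('3')=3, C('a')=4, C('b')=5
L[0]='2': occ=0, LF[0]=C('2')+0=2+0=2
L[1]='b': occ=0, LF[1]=C('b')+0=5+0=5
L[2]='3': occ=0, LF[2]=C('3')+0=3+0=3
L[3]='a': occ=0, LF[3]=C('a')+0=4+0=4
L[4]='0': occ=0, LF[4]=C('0')+0=1+0=1
L[5]='$': occ=0, LF[5]=C('$')+0=0+0=0

Answer: 2 5 3 4 1 0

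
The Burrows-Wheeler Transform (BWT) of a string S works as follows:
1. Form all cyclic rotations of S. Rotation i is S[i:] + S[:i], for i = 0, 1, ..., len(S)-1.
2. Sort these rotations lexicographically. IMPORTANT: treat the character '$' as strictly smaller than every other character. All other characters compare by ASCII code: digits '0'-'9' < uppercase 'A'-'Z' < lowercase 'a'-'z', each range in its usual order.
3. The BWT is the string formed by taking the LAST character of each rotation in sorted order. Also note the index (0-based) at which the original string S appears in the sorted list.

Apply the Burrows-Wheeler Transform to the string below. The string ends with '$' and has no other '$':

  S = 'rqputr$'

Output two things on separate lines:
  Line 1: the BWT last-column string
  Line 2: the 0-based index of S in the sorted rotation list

Answer: rqrt$up
4

Derivation:
All 7 rotations (rotation i = S[i:]+S[:i]):
  rot[0] = rqputr$
  rot[1] = qputr$r
  rot[2] = putr$rq
  rot[3] = utr$rqp
  rot[4] = tr$rqpu
  rot[5] = r$rqput
  rot[6] = $rqputr
Sorted (with $ < everything):
  sorted[0] = $rqputr  (last char: 'r')
  sorted[1] = putr$rq  (last char: 'q')
  sorted[2] = qputr$r  (last char: 'r')
  sorted[3] = r$rqput  (last char: 't')
  sorted[4] = rqputr$  (last char: '$')
  sorted[5] = tr$rqpu  (last char: 'u')
  sorted[6] = utr$rqp  (last char: 'p')
Last column: rqrt$up
Original string S is at sorted index 4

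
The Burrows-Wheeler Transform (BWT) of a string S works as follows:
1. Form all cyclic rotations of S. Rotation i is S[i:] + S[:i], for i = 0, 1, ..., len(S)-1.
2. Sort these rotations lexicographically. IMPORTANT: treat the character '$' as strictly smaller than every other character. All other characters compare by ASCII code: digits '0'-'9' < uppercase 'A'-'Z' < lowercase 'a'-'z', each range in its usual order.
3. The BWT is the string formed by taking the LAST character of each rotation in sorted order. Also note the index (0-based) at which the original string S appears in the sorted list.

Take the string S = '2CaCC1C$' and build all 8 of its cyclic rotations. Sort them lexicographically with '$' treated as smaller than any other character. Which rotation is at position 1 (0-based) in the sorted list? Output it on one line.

All 8 rotations (rotation i = S[i:]+S[:i]):
  rot[0] = 2CaCC1C$
  rot[1] = CaCC1C$2
  rot[2] = aCC1C$2C
  rot[3] = CC1C$2Ca
  rot[4] = C1C$2CaC
  rot[5] = 1C$2CaCC
  rot[6] = C$2CaCC1
  rot[7] = $2CaCC1C
Sorted (with $ < everything):
  sorted[0] = $2CaCC1C
  sorted[1] = 1C$2CaCC
  sorted[2] = 2CaCC1C$
  sorted[3] = C$2CaCC1
  sorted[4] = C1C$2CaC
  sorted[5] = CC1C$2Ca
  sorted[6] = CaCC1C$2
  sorted[7] = aCC1C$2C
sorted[1] = 1C$2CaCC

Answer: 1C$2CaCC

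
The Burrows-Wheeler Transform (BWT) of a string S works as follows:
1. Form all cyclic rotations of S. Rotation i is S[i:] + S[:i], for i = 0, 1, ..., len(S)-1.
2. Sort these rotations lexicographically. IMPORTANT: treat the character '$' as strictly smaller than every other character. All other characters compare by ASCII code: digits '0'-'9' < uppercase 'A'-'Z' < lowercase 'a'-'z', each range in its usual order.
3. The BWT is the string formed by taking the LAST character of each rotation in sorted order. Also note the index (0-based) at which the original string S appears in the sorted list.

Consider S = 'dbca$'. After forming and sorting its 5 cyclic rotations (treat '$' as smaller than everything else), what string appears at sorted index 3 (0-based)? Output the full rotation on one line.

All 5 rotations (rotation i = S[i:]+S[:i]):
  rot[0] = dbca$
  rot[1] = bca$d
  rot[2] = ca$db
  rot[3] = a$dbc
  rot[4] = $dbca
Sorted (with $ < everything):
  sorted[0] = $dbca
  sorted[1] = a$dbc
  sorted[2] = bca$d
  sorted[3] = ca$db
  sorted[4] = dbca$
sorted[3] = ca$db

Answer: ca$db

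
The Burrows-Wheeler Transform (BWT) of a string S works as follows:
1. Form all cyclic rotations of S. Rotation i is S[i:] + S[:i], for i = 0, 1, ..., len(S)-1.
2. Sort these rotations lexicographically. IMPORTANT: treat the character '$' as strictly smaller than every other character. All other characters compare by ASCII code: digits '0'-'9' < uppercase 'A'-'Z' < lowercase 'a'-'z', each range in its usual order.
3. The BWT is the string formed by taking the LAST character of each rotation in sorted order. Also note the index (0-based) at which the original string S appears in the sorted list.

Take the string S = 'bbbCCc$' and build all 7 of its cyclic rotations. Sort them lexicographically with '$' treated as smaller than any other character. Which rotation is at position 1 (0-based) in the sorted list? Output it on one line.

All 7 rotations (rotation i = S[i:]+S[:i]):
  rot[0] = bbbCCc$
  rot[1] = bbCCc$b
  rot[2] = bCCc$bb
  rot[3] = CCc$bbb
  rot[4] = Cc$bbbC
  rot[5] = c$bbbCC
  rot[6] = $bbbCCc
Sorted (with $ < everything):
  sorted[0] = $bbbCCc
  sorted[1] = CCc$bbb
  sorted[2] = Cc$bbbC
  sorted[3] = bCCc$bb
  sorted[4] = bbCCc$b
  sorted[5] = bbbCCc$
  sorted[6] = c$bbbCC
sorted[1] = CCc$bbb

Answer: CCc$bbb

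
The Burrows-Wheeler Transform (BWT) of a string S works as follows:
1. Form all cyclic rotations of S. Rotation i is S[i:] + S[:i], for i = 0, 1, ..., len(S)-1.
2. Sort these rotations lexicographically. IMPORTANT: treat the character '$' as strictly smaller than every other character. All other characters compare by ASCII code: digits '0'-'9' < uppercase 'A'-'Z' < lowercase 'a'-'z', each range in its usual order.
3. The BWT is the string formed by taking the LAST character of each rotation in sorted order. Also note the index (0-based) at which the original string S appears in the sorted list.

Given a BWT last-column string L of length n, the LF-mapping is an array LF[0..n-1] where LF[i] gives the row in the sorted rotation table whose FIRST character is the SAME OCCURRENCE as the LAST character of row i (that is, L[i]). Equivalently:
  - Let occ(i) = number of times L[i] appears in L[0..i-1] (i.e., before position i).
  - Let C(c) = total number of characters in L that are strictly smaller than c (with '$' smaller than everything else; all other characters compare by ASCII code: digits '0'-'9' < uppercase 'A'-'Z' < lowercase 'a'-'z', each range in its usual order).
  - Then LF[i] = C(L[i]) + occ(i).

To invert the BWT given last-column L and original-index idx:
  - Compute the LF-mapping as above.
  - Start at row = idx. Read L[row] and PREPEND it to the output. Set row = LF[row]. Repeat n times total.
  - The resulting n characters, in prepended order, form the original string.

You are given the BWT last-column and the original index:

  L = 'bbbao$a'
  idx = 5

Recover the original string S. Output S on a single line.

LF mapping: 3 4 5 1 6 0 2
Walk LF starting at row 5, prepending L[row]:
  step 1: row=5, L[5]='$', prepend. Next row=LF[5]=0
  step 2: row=0, L[0]='b', prepend. Next row=LF[0]=3
  step 3: row=3, L[3]='a', prepend. Next row=LF[3]=1
  step 4: row=1, L[1]='b', prepend. Next row=LF[1]=4
  step 5: row=4, L[4]='o', prepend. Next row=LF[4]=6
  step 6: row=6, L[6]='a', prepend. Next row=LF[6]=2
  step 7: row=2, L[2]='b', prepend. Next row=LF[2]=5
Reversed output: baobab$

Answer: baobab$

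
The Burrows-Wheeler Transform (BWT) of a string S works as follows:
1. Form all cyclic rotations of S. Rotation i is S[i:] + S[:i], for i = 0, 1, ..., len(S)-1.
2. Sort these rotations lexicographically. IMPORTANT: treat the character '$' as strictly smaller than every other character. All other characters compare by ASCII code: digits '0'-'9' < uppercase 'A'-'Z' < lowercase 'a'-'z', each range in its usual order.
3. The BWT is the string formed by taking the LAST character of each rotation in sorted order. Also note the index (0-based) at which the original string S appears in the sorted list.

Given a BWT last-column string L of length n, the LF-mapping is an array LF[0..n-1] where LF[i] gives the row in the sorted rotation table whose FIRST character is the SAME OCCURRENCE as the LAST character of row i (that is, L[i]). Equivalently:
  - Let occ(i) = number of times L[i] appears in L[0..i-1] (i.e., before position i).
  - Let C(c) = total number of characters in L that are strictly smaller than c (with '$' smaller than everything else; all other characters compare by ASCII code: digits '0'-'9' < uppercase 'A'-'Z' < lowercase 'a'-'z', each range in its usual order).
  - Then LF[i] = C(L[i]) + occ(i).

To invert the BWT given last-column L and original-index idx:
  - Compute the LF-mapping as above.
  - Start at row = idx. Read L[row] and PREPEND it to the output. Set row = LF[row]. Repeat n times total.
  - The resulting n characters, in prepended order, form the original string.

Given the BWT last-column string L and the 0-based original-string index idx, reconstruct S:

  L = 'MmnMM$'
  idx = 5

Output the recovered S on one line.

Answer: nMMmM$

Derivation:
LF mapping: 1 4 5 2 3 0
Walk LF starting at row 5, prepending L[row]:
  step 1: row=5, L[5]='$', prepend. Next row=LF[5]=0
  step 2: row=0, L[0]='M', prepend. Next row=LF[0]=1
  step 3: row=1, L[1]='m', prepend. Next row=LF[1]=4
  step 4: row=4, L[4]='M', prepend. Next row=LF[4]=3
  step 5: row=3, L[3]='M', prepend. Next row=LF[3]=2
  step 6: row=2, L[2]='n', prepend. Next row=LF[2]=5
Reversed output: nMMmM$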